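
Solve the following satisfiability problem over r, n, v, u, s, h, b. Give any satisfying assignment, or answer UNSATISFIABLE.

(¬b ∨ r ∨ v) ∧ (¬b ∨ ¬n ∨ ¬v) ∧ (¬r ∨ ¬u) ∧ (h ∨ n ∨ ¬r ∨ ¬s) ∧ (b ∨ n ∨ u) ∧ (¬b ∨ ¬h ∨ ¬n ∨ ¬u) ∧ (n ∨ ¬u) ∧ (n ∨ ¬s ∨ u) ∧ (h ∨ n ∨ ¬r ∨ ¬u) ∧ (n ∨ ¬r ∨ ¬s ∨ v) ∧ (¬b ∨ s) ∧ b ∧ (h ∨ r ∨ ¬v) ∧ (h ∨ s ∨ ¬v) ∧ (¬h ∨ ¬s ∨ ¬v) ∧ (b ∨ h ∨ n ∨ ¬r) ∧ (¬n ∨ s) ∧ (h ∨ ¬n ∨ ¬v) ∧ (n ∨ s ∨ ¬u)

r = True; n = True; v = False; u = False; s = True; h = False; b = True

Unit clause (b) forces b = True.
In (¬b ∨ s) only s is left, so s = True.
Set r = True.
  then (¬r ∨ ¬u) forces u = False.
  then (n ∨ ¬s ∨ u) forces n = True.
  then (¬b ∨ ¬n ∨ ¬v) forces v = False.
Set h = False.
All clauses satisfied.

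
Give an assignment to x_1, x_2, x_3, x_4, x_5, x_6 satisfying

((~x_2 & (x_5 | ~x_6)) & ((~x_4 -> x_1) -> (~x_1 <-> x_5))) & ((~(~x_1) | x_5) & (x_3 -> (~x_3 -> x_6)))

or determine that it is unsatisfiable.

x_1 = False, x_2 = False, x_3 = False, x_4 = True, x_5 = True, x_6 = False

  (~x_2 & (x_5 | ~x_6)) & ((~x_4 -> x_1) -> (~x_1 <-> x_5)) = True
    ~x_2 & (x_5 | ~x_6) = True
      ~x_2 = True
      x_5 | ~x_6 = True
        ~x_6 = True
    (~x_4 -> x_1) -> (~x_1 <-> x_5) = True
      ~x_4 -> x_1 = True
        ~x_4 = False
      ~x_1 <-> x_5 = True
        ~x_1 = True
  (~(~x_1) | x_5) & (x_3 -> (~x_3 -> x_6)) = True
    ~(~x_1) | x_5 = True
      ~(~x_1) = False
        ~x_1 = True
    x_3 -> (~x_3 -> x_6) = True
      ~x_3 -> x_6 = False
        ~x_3 = True
Both conjuncts True, so the formula holds.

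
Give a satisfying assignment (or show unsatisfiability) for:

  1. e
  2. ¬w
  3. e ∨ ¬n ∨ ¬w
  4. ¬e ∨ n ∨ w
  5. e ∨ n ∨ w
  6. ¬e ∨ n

Unit clause (e) forces e = True.
Unit clause (¬w) forces w = False.
In (¬e ∨ n ∨ w) only n is left, so n = True.
Check each clause:
  (e): e holds.
  (¬w): ¬w holds.
  (e ∨ ¬n ∨ ¬w): e holds.
  (¬e ∨ n ∨ w): n holds.
  (e ∨ n ∨ w): e holds.
  (¬e ∨ n): n holds.
All clauses satisfied.

e=T, n=T, w=F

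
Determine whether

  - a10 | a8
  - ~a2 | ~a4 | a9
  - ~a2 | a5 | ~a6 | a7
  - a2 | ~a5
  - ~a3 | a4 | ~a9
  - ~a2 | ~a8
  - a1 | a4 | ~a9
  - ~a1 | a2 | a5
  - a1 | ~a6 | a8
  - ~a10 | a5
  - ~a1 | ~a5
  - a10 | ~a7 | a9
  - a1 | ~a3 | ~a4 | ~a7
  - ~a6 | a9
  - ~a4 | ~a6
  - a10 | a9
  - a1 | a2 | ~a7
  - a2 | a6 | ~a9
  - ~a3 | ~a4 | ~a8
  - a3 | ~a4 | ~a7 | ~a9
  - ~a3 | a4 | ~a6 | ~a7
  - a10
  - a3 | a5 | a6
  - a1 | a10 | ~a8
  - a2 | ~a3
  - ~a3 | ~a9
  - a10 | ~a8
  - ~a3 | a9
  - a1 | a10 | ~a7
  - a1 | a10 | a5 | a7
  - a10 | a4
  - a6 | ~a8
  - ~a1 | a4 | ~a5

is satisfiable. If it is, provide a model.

Unit clause (a10) forces a10 = True.
In (~a10 | a5) only a5 is left, so a5 = True.
In (~a1 | ~a5) only ~a1 is left, so a1 = False.
In (a2 | ~a5) only a2 is left, so a2 = True.
In (~a2 | ~a8) only ~a8 is left, so a8 = False.
In (a1 | ~a6 | a8) only ~a6 is left, so a6 = False.
Try a3 = True:
  (~a3 | ~a9) forces a9 = False.
  clause (~a3 | a9) is falsified — backtrack.
So a3 = False.
Set a4 = False.
  then (a1 | a4 | ~a9) forces a9 = False.
Set a7 = False.
All clauses satisfied.

a1 = False, a2 = True, a3 = False, a4 = False, a5 = True, a6 = False, a7 = False, a8 = False, a9 = False, a10 = True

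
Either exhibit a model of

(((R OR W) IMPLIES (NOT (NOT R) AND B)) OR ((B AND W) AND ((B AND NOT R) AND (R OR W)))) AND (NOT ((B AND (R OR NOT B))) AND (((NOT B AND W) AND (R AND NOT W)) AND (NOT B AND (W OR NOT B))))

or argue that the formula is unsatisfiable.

Case W = True: the conjunct NOT W is False.
Case W = False: the conjunct W is False.
Both cases fail — unsatisfiable.

UNSATISFIABLE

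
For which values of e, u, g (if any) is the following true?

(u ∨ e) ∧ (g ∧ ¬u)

e = True; u = False; g = True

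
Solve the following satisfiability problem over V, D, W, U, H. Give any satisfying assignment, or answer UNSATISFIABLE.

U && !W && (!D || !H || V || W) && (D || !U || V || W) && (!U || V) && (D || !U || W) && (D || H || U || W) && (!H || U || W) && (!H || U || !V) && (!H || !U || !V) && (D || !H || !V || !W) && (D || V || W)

V = True, D = True, W = False, U = True, H = False

Unit clause (U) forces U = True.
Unit clause (!W) forces W = False.
In (!U || V) only V is left, so V = True.
In (D || !U || W) only D is left, so D = True.
In (!H || !U || !V) only !H is left, so H = False.
All clauses satisfied.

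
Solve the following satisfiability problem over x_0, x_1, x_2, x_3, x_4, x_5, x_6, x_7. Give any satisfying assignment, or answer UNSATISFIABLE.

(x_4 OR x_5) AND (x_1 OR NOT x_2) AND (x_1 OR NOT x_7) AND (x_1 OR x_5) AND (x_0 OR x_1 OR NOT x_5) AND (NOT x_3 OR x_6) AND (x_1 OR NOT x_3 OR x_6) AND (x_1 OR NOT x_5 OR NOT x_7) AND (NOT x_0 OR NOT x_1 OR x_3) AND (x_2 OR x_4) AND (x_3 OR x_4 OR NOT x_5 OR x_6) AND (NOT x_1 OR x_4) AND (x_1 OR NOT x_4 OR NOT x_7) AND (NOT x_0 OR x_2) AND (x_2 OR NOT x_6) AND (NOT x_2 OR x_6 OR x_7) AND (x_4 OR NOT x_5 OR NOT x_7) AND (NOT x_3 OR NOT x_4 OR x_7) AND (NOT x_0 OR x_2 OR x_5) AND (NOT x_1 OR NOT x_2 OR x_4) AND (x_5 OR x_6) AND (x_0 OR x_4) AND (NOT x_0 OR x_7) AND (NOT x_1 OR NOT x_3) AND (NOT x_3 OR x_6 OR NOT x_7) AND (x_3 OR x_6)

Try x_0 = True:
  (NOT x_0 OR x_2) forces x_2 = True.
  (x_1 OR NOT x_2) forces x_1 = True.
  (NOT x_0 OR NOT x_1 OR x_3) forces x_3 = True.
  clause (NOT x_1 OR NOT x_3) is falsified — backtrack.
So x_0 = False.
  then (x_0 OR x_4) forces x_4 = True.
Set x_1 = True.
  then (NOT x_1 OR NOT x_3) forces x_3 = False.
  then (x_3 OR x_6) forces x_6 = True.
  then (x_2 OR NOT x_6) forces x_2 = True.
Set x_5 = True.
Set x_7 = True.
All clauses satisfied.

x_0=F; x_1=T; x_2=T; x_3=F; x_4=T; x_5=T; x_6=T; x_7=T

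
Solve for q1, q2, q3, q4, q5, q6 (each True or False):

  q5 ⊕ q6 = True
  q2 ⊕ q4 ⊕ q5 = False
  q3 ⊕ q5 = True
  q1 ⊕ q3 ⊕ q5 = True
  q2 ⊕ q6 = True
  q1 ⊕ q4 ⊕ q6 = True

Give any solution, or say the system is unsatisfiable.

q1 = False, q2 = False, q3 = True, q4 = False, q5 = False, q6 = True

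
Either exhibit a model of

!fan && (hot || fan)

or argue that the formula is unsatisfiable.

fan=F; hot=T

  !fan = True
  hot || fan = True
Both conjuncts True, so the formula holds.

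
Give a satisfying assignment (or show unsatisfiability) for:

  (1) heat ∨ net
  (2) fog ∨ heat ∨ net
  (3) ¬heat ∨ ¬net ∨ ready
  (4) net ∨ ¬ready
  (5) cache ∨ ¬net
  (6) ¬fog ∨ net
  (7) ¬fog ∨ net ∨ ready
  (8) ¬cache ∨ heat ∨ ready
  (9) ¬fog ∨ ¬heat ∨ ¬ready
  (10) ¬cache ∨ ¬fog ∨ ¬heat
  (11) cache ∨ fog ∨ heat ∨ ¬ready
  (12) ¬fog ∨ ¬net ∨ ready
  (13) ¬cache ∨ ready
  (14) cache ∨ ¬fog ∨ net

Set net = False.
  then (heat ∨ net) forces heat = True.
  then (net ∨ ¬ready) forces ready = False.
  then (¬fog ∨ net) forces fog = False.
  then (¬cache ∨ ready) forces cache = False.
All clauses satisfied.

net=F, heat=T, ready=F, fog=F, cache=F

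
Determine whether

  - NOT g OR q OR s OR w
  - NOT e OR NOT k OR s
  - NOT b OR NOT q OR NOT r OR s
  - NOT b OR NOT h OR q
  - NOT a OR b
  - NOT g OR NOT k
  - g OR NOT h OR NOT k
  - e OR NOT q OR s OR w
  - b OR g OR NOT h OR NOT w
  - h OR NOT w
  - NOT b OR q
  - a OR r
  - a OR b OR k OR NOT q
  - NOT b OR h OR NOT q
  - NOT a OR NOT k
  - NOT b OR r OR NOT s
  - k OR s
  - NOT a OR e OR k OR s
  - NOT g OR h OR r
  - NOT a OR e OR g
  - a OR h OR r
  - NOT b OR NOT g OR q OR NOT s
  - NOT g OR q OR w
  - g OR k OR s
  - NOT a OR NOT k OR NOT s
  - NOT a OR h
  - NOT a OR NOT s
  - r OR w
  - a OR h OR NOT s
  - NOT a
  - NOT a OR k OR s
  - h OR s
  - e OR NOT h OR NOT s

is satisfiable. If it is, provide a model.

w = False; k = False; s = True; a = False; g = False; r = True; b = True; h = True; e = True; q = True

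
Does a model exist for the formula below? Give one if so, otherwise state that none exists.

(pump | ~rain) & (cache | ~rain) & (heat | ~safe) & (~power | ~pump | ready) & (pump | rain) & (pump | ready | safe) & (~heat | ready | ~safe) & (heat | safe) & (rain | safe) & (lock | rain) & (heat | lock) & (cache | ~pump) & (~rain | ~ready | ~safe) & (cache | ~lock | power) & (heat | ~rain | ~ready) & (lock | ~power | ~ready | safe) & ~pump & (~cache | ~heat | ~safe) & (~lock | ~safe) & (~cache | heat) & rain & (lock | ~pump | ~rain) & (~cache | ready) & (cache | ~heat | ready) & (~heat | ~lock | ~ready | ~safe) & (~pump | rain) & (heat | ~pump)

Unsatisfiable — no assignment works.

Case rain = True:
  (pump | ~rain) forces pump = True.
  Clause (~pump) is falsified — contradiction.
Case rain = False:
  Clause (rain) is falsified — contradiction.
Both cases fail, so the formula is unsatisfiable.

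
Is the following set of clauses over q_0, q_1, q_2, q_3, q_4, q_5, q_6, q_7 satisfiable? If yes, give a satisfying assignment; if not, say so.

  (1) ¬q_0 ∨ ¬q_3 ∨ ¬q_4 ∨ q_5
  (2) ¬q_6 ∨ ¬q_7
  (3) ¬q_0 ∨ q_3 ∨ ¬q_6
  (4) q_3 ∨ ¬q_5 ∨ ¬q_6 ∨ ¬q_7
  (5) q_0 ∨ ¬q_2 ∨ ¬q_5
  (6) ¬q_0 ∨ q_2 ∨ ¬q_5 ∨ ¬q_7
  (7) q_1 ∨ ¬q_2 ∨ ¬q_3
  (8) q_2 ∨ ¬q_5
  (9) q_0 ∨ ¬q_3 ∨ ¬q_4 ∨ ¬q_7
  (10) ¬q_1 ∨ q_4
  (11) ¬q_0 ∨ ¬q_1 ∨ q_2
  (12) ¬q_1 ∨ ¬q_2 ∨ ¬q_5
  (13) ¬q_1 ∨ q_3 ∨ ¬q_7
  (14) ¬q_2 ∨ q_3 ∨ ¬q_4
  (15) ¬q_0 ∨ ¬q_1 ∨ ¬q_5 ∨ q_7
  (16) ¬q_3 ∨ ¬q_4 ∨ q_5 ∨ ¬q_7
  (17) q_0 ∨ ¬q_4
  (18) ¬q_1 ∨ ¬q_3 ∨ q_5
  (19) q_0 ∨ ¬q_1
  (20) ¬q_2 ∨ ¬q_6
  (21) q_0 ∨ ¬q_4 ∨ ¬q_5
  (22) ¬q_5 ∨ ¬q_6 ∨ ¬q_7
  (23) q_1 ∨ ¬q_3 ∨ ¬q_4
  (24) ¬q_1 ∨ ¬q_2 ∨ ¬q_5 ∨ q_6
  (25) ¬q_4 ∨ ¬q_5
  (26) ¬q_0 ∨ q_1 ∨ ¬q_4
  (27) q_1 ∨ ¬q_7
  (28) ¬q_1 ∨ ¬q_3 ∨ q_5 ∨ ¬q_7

Set q_0 = False.
  then (q_0 ∨ ¬q_4) forces q_4 = False.
  then (q_0 ∨ ¬q_1) forces q_1 = False.
  then (q_1 ∨ ¬q_7) forces q_7 = False.
Set q_2 = False.
  then (q_2 ∨ ¬q_5) forces q_5 = False.
Set q_3 = False.
Set q_6 = False.
All clauses satisfied.

q_0 = False, q_1 = False, q_2 = False, q_3 = False, q_4 = False, q_5 = False, q_6 = False, q_7 = False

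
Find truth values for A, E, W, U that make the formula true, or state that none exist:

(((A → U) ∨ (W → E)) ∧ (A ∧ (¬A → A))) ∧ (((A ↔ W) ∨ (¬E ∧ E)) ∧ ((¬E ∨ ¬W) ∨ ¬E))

A = True, E = False, W = True, U = True

  ((A → U) ∨ (W → E)) ∧ (A ∧ (¬A → A)) = True
    (A → U) ∨ (W → E) = True
      A → U = True
      W → E = False
    A ∧ (¬A → A) = True
      ¬A → A = True
        ¬A = False
  ((A ↔ W) ∨ (¬E ∧ E)) ∧ ((¬E ∨ ¬W) ∨ ¬E) = True
    (A ↔ W) ∨ (¬E ∧ E) = True
      A ↔ W = True
      ¬E ∧ E = False
        ¬E = True
    (¬E ∨ ¬W) ∨ ¬E = True
      ¬E ∨ ¬W = True
        ¬E = True
        ¬W = False
      ¬E = True
Both conjuncts True, so the formula holds.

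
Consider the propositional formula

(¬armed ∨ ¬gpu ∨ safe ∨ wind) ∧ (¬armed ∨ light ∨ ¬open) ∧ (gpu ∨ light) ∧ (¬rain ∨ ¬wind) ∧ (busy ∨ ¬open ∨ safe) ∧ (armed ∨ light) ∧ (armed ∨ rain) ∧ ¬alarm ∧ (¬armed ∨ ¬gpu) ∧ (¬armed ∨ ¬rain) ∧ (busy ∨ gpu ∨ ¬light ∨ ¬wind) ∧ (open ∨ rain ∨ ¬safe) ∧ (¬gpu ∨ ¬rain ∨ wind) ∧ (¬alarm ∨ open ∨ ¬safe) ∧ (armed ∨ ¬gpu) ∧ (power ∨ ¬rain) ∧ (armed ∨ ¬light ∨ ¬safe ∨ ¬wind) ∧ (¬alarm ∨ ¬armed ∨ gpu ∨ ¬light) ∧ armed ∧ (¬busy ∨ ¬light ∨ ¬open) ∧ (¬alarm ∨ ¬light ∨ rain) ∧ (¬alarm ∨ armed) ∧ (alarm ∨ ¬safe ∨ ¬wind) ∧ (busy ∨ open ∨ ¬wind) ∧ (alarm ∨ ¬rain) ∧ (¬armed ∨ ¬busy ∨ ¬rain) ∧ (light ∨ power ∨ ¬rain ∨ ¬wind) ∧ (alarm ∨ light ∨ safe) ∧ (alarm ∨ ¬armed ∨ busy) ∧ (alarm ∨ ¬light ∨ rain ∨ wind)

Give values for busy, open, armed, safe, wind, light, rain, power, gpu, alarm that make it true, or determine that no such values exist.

busy = True, open = False, armed = True, safe = False, wind = True, light = True, rain = False, power = False, gpu = False, alarm = False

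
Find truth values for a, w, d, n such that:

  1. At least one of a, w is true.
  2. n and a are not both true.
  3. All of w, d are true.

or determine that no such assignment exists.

a = False; w = True; d = True; n = True

  (1) {a, w}: 1 true — at least one ✓
  (2) n=T, a=F — not both ✓
  (3) {w, d}: all 2 true ✓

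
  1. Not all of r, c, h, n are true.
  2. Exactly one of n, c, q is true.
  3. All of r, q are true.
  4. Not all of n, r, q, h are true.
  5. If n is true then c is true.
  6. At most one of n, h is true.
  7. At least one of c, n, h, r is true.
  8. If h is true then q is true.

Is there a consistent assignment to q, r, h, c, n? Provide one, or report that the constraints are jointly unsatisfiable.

q = True, r = True, h = True, c = False, n = False

  (1) {r, c, h, n}: 2/4 true — not all ✓
  (2) {n, c, q}: 1 true — exactly one ✓
  (3) {r, q}: all 2 true ✓
  (4) {n, r, q, h}: 3/4 true — not all ✓
  (5) n=F ⇒ c: vacuous ✓
  (6) {n, h}: 1 true — at most one ✓
  (7) {c, n, h, r}: 2 true — at least one ✓
  (8) h=T ⇒ q: T ✓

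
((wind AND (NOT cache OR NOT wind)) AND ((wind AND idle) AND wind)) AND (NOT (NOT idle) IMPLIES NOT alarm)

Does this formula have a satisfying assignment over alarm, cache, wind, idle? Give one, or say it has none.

alarm = False; cache = False; wind = True; idle = True

  (wind AND (NOT cache OR NOT wind)) AND ((wind AND idle) AND wind) = True
    wind AND (NOT cache OR NOT wind) = True
      NOT cache OR NOT wind = True
        NOT cache = True
        NOT wind = False
    (wind AND idle) AND wind = True
      wind AND idle = True
  NOT (NOT idle) IMPLIES NOT alarm = True
    NOT (NOT idle) = True
      NOT idle = False
    NOT alarm = True
Both conjuncts True, so the formula holds.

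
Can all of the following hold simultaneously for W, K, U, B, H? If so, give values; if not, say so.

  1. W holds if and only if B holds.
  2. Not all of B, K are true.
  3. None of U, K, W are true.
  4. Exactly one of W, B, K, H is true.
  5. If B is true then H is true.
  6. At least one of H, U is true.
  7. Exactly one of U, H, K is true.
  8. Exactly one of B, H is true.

W = False, K = False, U = False, B = False, H = True

  (1) W=F, B=F — same ✓
  (2) {B, K}: 0/2 true — not all ✓
  (3) {U, K, W}: 0 true — none ✓
  (4) {W, B, K, H}: 1 true — exactly one ✓
  (5) B=F ⇒ H: vacuous ✓
  (6) {H, U}: 1 true — at least one ✓
  (7) {U, H, K}: 1 true — exactly one ✓
  (8) {B, H}: 1 true — exactly one ✓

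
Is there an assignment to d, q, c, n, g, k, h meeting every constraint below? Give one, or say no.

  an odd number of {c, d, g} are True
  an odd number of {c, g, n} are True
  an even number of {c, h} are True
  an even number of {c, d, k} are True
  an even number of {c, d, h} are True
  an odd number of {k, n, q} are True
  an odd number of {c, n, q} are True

d: False; q: False; c: True; n: False; g: False; k: True; h: True

{c, d, g}: 1 true → odd ✓
{c, g, n}: 1 true → odd ✓
{c, h}: 2 true → even ✓
{c, d, k}: 2 true → even ✓
{c, d, h}: 2 true → even ✓
{k, n, q}: 1 true → odd ✓
{c, n, q}: 1 true → odd ✓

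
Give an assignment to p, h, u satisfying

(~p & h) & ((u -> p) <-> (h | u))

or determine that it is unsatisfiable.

p = False, h = True, u = False

  ~p & h = True
    ~p = True
  (u -> p) <-> (h | u) = True
    u -> p = True
    h | u = True
Both conjuncts True, so the formula holds.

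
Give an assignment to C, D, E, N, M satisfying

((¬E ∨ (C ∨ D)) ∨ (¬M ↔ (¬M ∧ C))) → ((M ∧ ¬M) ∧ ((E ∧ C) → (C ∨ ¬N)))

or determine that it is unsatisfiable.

C: False, D: False, E: True, N: False, M: False

  ((¬E ∨ (C ∨ D)) ∨ (¬M ↔ (¬M ∧ C))) → ((M ∧ ¬M) ∧ ((E ∧ C) → (C ∨ ¬N))) = True
    (¬E ∨ (C ∨ D)) ∨ (¬M ↔ (¬M ∧ C)) = False
      ¬E ∨ (C ∨ D) = False
        ¬E = False
        C ∨ D = False
      ¬M ↔ (¬M ∧ C) = False
        ¬M = True
        ¬M ∧ C = False
          ¬M = True
    (M ∧ ¬M) ∧ ((E ∧ C) → (C ∨ ¬N)) = False
      M ∧ ¬M = False
        ¬M = True
      (E ∧ C) → (C ∨ ¬N) = True
        E ∧ C = False
        C ∨ ¬N = True
          ¬N = True
The formula evaluates to True.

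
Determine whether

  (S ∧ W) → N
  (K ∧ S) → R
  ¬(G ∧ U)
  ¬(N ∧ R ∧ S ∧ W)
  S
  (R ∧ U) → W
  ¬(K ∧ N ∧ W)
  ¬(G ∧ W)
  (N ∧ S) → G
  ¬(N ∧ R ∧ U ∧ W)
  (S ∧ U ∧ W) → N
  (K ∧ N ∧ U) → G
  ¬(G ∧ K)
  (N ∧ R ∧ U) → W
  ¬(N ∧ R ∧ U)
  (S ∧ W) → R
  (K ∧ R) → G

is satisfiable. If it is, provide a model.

Unit clause (S) forces S = True.
Set N = True.
  then (G ∨ ¬N ∨ ¬S) forces G = True.
  then (¬G ∨ ¬W) forces W = False.
  then (¬G ∨ ¬K) forces K = False.
  then (¬G ∨ ¬U) forces U = False.
Set R = True.
All clauses satisfied.

N: True; W: False; S: True; G: True; K: False; U: False; R: True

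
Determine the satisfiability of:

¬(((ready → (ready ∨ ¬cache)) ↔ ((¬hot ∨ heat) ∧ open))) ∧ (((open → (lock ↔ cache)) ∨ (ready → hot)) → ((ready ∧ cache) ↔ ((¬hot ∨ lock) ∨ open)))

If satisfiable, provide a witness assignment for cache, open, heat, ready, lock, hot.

cache=T, open=T, heat=F, ready=T, lock=F, hot=T

  ¬(((ready → (ready ∨ ¬cache)) ↔ ((¬hot ∨ heat) ∧ open))) = True
    (ready → (ready ∨ ¬cache)) ↔ ((¬hot ∨ heat) ∧ open) = False
      ready → (ready ∨ ¬cache) = True
        ready ∨ ¬cache = True
          ¬cache = False
      (¬hot ∨ heat) ∧ open = False
        ¬hot ∨ heat = False
          ¬hot = False
  ((open → (lock ↔ cache)) ∨ (ready → hot)) → ((ready ∧ cache) ↔ ((¬hot ∨ lock) ∨ open)) = True
    (open → (lock ↔ cache)) ∨ (ready → hot) = True
      open → (lock ↔ cache) = False
        lock ↔ cache = False
      ready → hot = True
    (ready ∧ cache) ↔ ((¬hot ∨ lock) ∨ open) = True
      ready ∧ cache = True
      (¬hot ∨ lock) ∨ open = True
        ¬hot ∨ lock = False
          ¬hot = False
Both conjuncts True, so the formula holds.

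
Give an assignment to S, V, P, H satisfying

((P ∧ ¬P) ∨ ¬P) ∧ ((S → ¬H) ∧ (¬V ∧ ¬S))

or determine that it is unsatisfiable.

S = False; V = False; P = False; H = False

  (P ∧ ¬P) ∨ ¬P = True
    P ∧ ¬P = False
      ¬P = True
    ¬P = True
  (S → ¬H) ∧ (¬V ∧ ¬S) = True
    S → ¬H = True
      ¬H = True
    ¬V ∧ ¬S = True
      ¬V = True
      ¬S = True
Both conjuncts True, so the formula holds.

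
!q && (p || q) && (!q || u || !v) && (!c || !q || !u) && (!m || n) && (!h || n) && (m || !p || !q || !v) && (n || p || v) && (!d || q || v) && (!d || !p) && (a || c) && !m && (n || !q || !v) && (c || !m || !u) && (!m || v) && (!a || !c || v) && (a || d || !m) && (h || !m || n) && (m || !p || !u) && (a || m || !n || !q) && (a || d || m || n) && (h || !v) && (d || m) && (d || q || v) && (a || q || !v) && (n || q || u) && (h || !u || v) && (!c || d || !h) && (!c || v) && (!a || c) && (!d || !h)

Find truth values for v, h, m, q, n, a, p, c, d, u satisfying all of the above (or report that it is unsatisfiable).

Unsatisfiable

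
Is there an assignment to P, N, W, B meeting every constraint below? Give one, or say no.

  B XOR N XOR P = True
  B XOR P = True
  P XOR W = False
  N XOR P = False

P = False, N = False, W = False, B = True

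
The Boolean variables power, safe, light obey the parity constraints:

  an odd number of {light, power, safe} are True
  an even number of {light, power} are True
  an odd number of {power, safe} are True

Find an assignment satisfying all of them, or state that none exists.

power=F; safe=T; light=F

{light, power, safe}: 1 true → odd ✓
{light, power}: 0 true → even ✓
{power, safe}: 1 true → odd ✓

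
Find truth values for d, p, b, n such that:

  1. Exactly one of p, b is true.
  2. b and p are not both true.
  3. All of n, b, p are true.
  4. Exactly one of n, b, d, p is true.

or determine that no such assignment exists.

Case n = True:
  (3) forces b = True.
  Constraint (4) is violated (n=T, b=T) — contradiction.
Case n = False:
  Constraint (3) is violated (n=F) — contradiction.
Both cases fail — unsatisfiable.

Unsatisfiable — no assignment works.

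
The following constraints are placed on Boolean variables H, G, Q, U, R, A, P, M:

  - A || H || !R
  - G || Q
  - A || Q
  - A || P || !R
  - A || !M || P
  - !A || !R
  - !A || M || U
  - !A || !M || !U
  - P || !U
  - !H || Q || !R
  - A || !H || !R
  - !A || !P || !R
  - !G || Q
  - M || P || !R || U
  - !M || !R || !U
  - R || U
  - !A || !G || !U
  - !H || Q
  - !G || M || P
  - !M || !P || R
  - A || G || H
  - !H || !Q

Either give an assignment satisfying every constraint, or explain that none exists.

Try H = True:
  (!H || Q) forces Q = True.
  clause (!H || !Q) is falsified — backtrack.
So H = False.
Set G = True.
  then (!G || Q) forces Q = True.
Set U = True.
  then (P || !U) forces P = True.
  then (!A || !G || !U) forces A = False.
  then (A || H || !R) forces R = False.
  then (!M || !P || R) forces M = False.
All clauses satisfied.

H=F, G=T, Q=T, U=T, R=F, A=F, P=T, M=F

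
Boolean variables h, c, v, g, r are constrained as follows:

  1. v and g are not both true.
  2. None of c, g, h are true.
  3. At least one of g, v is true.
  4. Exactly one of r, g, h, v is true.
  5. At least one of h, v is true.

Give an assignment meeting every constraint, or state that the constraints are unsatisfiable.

h: False, c: False, v: True, g: False, r: False

  (1) v=T, g=F — not both ✓
  (2) {c, g, h}: 0 true — none ✓
  (3) {g, v}: 1 true — at least one ✓
  (4) {r, g, h, v}: 1 true — exactly one ✓
  (5) {h, v}: 1 true — at least one ✓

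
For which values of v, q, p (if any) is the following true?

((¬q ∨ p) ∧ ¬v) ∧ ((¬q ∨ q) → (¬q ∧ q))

The conjunct (¬q ∨ q) → (¬q ∧ q) is unsatisfiable on its own:
  q=F: evaluates to False.
  q=T: evaluates to False.
So the whole conjunction is unsatisfiable.

The formula is unsatisfiable.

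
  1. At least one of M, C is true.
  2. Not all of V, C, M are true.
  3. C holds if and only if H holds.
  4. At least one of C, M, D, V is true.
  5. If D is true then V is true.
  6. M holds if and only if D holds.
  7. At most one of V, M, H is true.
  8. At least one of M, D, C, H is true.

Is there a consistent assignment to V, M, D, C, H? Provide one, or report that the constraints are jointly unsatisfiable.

V: False, M: False, D: False, C: True, H: True

  (1) {M, C}: 1 true — at least one ✓
  (2) {V, C, M}: 1/3 true — not all ✓
  (3) C=T, H=T — same ✓
  (4) {C, M, D, V}: 1 true — at least one ✓
  (5) D=F ⇒ V: vacuous ✓
  (6) M=F, D=F — same ✓
  (7) {V, M, H}: 1 true — at most one ✓
  (8) {M, D, C, H}: 2 true — at least one ✓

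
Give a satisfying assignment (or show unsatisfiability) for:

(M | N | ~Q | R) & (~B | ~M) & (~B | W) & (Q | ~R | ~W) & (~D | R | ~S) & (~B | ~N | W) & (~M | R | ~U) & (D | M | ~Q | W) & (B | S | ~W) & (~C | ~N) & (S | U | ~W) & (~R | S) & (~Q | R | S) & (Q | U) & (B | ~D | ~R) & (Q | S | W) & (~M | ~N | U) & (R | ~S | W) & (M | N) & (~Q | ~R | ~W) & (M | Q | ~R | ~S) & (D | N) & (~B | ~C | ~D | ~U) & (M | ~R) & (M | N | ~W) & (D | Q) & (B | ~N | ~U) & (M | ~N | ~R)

C: False; Q: True; N: True; B: True; U: True; S: True; D: False; W: True; M: False; R: False

Set C = False.
Set Q = True.
Set N = True.
Set B = True.
  then (~B | ~M) forces M = False.
  then (~B | W) forces W = True.
  then (~Q | ~R | ~W) forces R = False.
  then (~Q | R | S) forces S = True.
  then (~D | R | ~S) forces D = False.
Set U = True.
All clauses satisfied.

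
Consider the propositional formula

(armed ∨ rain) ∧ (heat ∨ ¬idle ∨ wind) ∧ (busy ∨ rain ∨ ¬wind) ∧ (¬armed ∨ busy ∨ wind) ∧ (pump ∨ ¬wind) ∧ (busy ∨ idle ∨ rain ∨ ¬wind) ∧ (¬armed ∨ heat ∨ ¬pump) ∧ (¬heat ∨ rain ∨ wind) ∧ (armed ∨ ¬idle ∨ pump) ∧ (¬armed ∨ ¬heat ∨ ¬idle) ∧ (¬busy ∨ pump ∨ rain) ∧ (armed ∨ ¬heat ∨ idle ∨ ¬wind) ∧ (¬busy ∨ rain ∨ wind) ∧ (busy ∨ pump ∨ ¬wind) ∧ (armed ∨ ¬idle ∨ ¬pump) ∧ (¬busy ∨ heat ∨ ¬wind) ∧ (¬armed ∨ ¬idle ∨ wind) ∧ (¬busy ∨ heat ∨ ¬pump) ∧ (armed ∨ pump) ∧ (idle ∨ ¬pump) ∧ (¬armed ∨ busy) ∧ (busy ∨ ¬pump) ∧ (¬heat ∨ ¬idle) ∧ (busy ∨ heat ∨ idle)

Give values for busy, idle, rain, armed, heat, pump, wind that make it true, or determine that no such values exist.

busy = True; idle = False; rain = True; armed = True; heat = True; pump = False; wind = False

Try busy = False:
  (¬armed ∨ busy) forces armed = False.
  (armed ∨ rain) forces rain = True.
  (armed ∨ pump) forces pump = True.
  clause (busy ∨ ¬pump) is falsified — backtrack.
So busy = True.
Try idle = True:
  (¬heat ∨ ¬idle) forces heat = False.
  (heat ∨ ¬idle ∨ wind) forces wind = True.
  clause (¬busy ∨ heat ∨ ¬wind) is falsified — backtrack.
So idle = False.
  then (idle ∨ ¬pump) forces pump = False.
  then (pump ∨ ¬wind) forces wind = False.
  then (¬busy ∨ pump ∨ rain) forces rain = True.
  then (armed ∨ pump) forces armed = True.
Set heat = True.
All clauses satisfied.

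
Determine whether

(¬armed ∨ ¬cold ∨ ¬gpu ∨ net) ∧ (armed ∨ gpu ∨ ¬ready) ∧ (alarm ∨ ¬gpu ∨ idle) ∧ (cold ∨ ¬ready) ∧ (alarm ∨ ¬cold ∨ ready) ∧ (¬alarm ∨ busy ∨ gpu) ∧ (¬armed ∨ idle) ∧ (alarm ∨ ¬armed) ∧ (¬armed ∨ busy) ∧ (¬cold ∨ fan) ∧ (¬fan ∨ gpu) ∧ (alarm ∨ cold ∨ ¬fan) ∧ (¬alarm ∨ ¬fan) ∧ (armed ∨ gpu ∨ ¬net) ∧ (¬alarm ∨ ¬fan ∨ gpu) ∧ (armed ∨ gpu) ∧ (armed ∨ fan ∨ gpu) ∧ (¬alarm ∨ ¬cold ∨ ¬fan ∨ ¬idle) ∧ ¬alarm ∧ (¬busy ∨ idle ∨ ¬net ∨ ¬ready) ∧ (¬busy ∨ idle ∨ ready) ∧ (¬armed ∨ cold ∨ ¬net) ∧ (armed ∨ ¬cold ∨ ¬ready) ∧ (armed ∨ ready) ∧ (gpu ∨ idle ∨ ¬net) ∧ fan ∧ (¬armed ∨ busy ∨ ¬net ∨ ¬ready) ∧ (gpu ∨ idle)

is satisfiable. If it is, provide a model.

Case alarm = True:
  Clause (¬alarm) is falsified — contradiction.
Case alarm = False:
  (alarm ∨ ¬armed) forces armed = False.
  (armed ∨ gpu) forces gpu = True.
  (alarm ∨ ¬gpu ∨ idle) forces idle = True.
  (armed ∨ ready) forces ready = True.
  (cold ∨ ¬ready) forces cold = True.
  Clause (armed ∨ ¬cold ∨ ¬ready) is falsified — contradiction.
Both cases fail, so the formula is unsatisfiable.

UNSATISFIABLE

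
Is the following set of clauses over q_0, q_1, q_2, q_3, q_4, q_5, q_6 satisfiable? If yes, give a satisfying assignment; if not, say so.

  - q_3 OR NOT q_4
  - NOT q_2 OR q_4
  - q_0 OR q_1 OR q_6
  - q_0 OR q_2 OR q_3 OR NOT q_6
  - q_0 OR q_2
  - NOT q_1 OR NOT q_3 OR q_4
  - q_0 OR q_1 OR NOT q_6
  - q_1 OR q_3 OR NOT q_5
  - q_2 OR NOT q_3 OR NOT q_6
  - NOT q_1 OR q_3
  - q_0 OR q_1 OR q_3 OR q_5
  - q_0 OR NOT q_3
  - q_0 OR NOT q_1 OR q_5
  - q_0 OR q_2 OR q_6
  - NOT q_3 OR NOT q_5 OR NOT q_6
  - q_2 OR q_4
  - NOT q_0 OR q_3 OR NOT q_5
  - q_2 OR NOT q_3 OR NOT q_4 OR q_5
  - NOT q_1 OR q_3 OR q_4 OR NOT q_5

q_0=T, q_1=F, q_2=F, q_3=T, q_4=T, q_5=T, q_6=F

Try q_0 = False:
  (q_0 OR q_2) forces q_2 = True.
  (NOT q_2 OR q_4) forces q_4 = True.
  (q_3 OR NOT q_4) forces q_3 = True.
  clause (q_0 OR NOT q_3) is falsified — backtrack.
So q_0 = True.
Set q_1 = False.
Set q_2 = False.
  then (q_2 OR q_4) forces q_4 = True.
  then (q_3 OR NOT q_4) forces q_3 = True.
  then (q_2 OR NOT q_3 OR NOT q_6) forces q_6 = False.
  then (q_2 OR NOT q_3 OR NOT q_4 OR q_5) forces q_5 = True.
All clauses satisfied.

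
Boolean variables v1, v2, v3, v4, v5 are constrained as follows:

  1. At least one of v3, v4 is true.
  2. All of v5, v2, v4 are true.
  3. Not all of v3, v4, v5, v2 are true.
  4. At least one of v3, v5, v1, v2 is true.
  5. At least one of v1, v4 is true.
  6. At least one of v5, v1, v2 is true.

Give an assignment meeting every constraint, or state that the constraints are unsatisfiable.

v1=T, v2=T, v3=F, v4=T, v5=T

  (1) {v3, v4}: 1 true — at least one ✓
  (2) {v5, v2, v4}: all 3 true ✓
  (3) {v3, v4, v5, v2}: 3/4 true — not all ✓
  (4) {v3, v5, v1, v2}: 3 true — at least one ✓
  (5) {v1, v4}: 2 true — at least one ✓
  (6) {v5, v1, v2}: 3 true — at least one ✓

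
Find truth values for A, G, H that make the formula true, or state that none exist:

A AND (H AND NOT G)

A=T, G=F, H=T

  H AND NOT G = True
    NOT G = True
Both conjuncts True, so the formula holds.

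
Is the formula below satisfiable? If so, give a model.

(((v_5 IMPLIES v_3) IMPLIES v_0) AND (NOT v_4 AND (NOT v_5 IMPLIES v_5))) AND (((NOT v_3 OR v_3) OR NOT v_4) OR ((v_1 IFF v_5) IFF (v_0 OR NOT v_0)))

v_0: False, v_1: False, v_3: False, v_4: False, v_5: True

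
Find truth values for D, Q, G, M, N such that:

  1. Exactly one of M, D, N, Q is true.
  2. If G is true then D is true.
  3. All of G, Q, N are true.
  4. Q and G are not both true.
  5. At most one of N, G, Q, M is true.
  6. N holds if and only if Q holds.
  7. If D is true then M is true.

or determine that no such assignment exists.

Case G = True:
  (2) with G=T forces D = True.
  (1) with D=T forces M = False.
  Constraint (7) is violated (D=T, M=F) — contradiction.
Case G = False:
  Constraint (3) is violated (G=F) — contradiction.
Both cases fail — unsatisfiable.

Unsatisfiable — no assignment works.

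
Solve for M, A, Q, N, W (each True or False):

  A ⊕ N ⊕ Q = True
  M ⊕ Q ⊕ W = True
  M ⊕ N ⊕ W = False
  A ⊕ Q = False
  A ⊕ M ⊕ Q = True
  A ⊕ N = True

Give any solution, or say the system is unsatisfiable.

M = True; A = False; Q = False; N = True; W = False

A ⊕ N ⊕ Q = F ⊕ T ⊕ F = True ✓
M ⊕ Q ⊕ W = T ⊕ F ⊕ F = True ✓
M ⊕ N ⊕ W = T ⊕ T ⊕ F = False ✓
A ⊕ Q = F ⊕ F = False ✓
A ⊕ M ⊕ Q = F ⊕ T ⊕ F = True ✓
A ⊕ N = F ⊕ T = True ✓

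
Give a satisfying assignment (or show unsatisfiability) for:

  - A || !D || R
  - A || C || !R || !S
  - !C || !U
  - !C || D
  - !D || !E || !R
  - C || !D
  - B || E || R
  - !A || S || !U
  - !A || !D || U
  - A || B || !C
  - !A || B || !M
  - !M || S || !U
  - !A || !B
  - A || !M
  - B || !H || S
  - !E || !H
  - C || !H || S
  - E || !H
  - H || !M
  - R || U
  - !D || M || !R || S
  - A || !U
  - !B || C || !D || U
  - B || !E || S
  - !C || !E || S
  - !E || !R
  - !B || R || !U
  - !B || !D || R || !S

A = True, U = True, E = True, H = False, D = False, S = True, R = False, B = False, C = False, M = False

Set A = True.
  then (!A || !B) forces B = False.
  then (!A || B || !M) forces M = False.
Set U = True.
  then (!C || !U) forces C = False.
  then (C || !D) forces D = False.
  then (!A || S || !U) forces S = True.
Set E = True.
  then (!E || !H) forces H = False.
  then (!E || !R) forces R = False.
All clauses satisfied.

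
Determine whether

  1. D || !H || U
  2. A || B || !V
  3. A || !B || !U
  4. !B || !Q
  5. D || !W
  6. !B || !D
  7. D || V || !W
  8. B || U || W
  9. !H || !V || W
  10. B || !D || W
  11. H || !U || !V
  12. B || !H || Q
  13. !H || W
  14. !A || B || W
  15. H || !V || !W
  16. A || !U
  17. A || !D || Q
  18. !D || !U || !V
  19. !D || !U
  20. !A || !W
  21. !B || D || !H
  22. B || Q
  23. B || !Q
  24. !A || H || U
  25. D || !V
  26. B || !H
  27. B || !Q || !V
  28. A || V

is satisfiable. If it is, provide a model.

H = False, U = True, D = False, B = True, W = False, V = False, A = True, Q = False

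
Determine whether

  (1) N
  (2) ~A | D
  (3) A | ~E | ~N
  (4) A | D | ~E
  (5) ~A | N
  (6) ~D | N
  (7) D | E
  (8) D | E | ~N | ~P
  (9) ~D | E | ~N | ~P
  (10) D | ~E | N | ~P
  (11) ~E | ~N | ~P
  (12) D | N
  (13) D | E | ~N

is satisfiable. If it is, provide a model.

A: True; N: True; P: False; E: False; D: True

Unit clause (N) forces N = True.
Set A = True.
  then (~A | D) forces D = True.
Try P = True:
  (~D | E | ~N | ~P) forces E = True.
  clause (~E | ~N | ~P) is falsified — backtrack.
So P = False.
Set E = False.
All clauses satisfied.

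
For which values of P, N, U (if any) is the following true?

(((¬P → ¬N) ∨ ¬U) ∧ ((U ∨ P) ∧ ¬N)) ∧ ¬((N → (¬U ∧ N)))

No satisfying assignment exists.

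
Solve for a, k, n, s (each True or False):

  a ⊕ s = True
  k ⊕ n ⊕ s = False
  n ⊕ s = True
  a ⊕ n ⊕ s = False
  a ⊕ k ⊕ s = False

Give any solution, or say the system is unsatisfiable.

a=T, k=T, n=T, s=F

a ⊕ s = T ⊕ F = True ✓
k ⊕ n ⊕ s = T ⊕ T ⊕ F = False ✓
n ⊕ s = T ⊕ F = True ✓
a ⊕ n ⊕ s = T ⊕ T ⊕ F = False ✓
a ⊕ k ⊕ s = T ⊕ T ⊕ F = False ✓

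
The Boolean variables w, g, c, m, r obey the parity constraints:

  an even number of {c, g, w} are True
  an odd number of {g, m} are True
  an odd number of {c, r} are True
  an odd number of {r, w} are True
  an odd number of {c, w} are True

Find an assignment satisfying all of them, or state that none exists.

Unsatisfiable — no assignment works.

Adding constraints 3, 4, 5 mod 2: every variable appears an even number of times on the left, so the left side is 0.
But the right sides sum to 1 (mod 2). 0 ≠ 1 — the system is inconsistent.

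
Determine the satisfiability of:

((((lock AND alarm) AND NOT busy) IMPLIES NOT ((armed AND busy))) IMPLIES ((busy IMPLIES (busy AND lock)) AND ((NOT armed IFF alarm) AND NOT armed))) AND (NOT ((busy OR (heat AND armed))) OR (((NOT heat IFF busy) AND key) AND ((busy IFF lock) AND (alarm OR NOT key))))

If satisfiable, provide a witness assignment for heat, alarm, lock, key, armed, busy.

heat=F, alarm=T, lock=F, key=F, armed=F, busy=F

  (((lock AND alarm) AND NOT busy) IMPLIES NOT ((armed AND busy))) IMPLIES ((busy IMPLIES (busy AND lock)) AND ((NOT armed IFF alarm) AND NOT armed)) = True
    ((lock AND alarm) AND NOT busy) IMPLIES NOT ((armed AND busy)) = True
      (lock AND alarm) AND NOT busy = False
        lock AND alarm = False
        NOT busy = True
      NOT ((armed AND busy)) = True
        armed AND busy = False
    (busy IMPLIES (busy AND lock)) AND ((NOT armed IFF alarm) AND NOT armed) = True
      busy IMPLIES (busy AND lock) = True
        busy AND lock = False
      (NOT armed IFF alarm) AND NOT armed = True
        NOT armed IFF alarm = True
          NOT armed = True
        NOT armed = True
  NOT ((busy OR (heat AND armed))) OR (((NOT heat IFF busy) AND key) AND ((busy IFF lock) AND (alarm OR NOT key))) = True
    NOT ((busy OR (heat AND armed))) = True
      busy OR (heat AND armed) = False
        heat AND armed = False
    ((NOT heat IFF busy) AND key) AND ((busy IFF lock) AND (alarm OR NOT key)) = False
      (NOT heat IFF busy) AND key = False
        NOT heat IFF busy = False
          NOT heat = True
      (busy IFF lock) AND (alarm OR NOT key) = True
        busy IFF lock = True
        alarm OR NOT key = True
          NOT key = True
Both conjuncts True, so the formula holds.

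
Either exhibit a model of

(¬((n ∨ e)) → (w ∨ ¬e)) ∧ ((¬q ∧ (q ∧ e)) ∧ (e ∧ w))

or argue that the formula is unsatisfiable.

Unsatisfiable — no assignment works.

Case q = True: the conjunct ¬q is False.
Case q = False: the conjunct q is False.
Both cases fail — unsatisfiable.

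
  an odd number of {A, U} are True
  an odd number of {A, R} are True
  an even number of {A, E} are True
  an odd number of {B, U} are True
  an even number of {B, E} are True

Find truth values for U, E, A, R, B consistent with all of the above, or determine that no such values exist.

U = True, E = False, A = False, R = True, B = False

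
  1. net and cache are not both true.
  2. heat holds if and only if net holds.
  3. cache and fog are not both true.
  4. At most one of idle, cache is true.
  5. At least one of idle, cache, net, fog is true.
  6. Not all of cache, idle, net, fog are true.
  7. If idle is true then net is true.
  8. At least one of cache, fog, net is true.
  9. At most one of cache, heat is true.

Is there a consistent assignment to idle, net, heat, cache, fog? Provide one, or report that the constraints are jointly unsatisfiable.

idle = False, net = True, heat = True, cache = False, fog = True

  (1) net=T, cache=F — not both ✓
  (2) heat=T, net=T — same ✓
  (3) cache=F, fog=T — not both ✓
  (4) {idle, cache}: 0 true — at most one ✓
  (5) {idle, cache, net, fog}: 2 true — at least one ✓
  (6) {cache, idle, net, fog}: 2/4 true — not all ✓
  (7) idle=F ⇒ net: vacuous ✓
  (8) {cache, fog, net}: 2 true — at least one ✓
  (9) {cache, heat}: 1 true — at most one ✓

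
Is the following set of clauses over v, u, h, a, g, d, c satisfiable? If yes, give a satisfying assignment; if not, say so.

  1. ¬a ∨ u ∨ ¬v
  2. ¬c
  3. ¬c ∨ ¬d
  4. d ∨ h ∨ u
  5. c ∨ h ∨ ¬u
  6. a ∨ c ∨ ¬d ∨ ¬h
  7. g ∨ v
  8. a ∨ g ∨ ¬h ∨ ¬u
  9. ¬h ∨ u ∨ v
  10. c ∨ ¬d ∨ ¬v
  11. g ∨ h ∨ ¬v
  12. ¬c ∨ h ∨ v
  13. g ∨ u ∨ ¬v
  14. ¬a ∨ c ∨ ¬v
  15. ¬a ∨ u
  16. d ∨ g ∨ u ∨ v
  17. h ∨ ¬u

Unit clause (¬c) forces c = False.
Set v = True.
  then (c ∨ ¬d ∨ ¬v) forces d = False.
  then (¬a ∨ c ∨ ¬v) forces a = False.
Set u = False.
  then (d ∨ h ∨ u) forces h = True.
  then (g ∨ u ∨ ¬v) forces g = True.
All clauses satisfied.

v = True; u = False; h = True; a = False; g = True; d = False; c = False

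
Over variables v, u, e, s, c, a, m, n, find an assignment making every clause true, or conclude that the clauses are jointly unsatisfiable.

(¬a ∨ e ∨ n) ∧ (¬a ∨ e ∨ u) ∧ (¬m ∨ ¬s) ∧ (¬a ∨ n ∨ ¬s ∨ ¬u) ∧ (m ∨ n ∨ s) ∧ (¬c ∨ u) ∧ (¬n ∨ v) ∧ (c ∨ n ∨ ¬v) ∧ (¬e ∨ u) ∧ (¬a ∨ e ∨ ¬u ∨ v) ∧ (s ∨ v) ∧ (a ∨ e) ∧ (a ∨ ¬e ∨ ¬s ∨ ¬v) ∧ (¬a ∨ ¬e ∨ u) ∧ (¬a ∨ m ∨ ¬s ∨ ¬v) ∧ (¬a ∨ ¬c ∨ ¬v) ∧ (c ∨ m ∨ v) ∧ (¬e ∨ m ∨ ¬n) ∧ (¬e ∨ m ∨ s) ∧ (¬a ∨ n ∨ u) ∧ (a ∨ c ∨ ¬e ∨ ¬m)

v: True, u: True, e: False, s: False, c: False, a: True, m: False, n: True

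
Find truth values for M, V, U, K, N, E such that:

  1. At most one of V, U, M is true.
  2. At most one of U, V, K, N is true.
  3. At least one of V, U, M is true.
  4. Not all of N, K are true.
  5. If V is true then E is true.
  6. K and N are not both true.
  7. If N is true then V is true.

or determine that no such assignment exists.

M = False; V = False; U = True; K = False; N = False; E = False

  (1) {V, U, M}: 1 true — at most one ✓
  (2) {U, V, K, N}: 1 true — at most one ✓
  (3) {V, U, M}: 1 true — at least one ✓
  (4) {N, K}: 0/2 true — not all ✓
  (5) V=F ⇒ E: vacuous ✓
  (6) K=F, N=F — not both ✓
  (7) N=F ⇒ V: vacuous ✓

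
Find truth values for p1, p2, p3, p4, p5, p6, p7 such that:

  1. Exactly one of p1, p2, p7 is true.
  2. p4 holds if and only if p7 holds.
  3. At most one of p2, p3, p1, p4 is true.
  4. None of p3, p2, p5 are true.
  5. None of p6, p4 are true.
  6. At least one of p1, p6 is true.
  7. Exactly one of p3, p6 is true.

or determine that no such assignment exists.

Unsatisfiable — no assignment works.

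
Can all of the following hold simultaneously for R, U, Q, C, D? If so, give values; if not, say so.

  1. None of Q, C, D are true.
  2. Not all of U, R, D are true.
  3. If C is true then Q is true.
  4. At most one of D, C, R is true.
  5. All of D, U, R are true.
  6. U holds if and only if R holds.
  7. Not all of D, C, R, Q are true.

Case D = True:
  Constraint (1) is violated (D=T) — contradiction.
Case D = False:
  Constraint (5) is violated (D=F) — contradiction.
Both cases fail — unsatisfiable.

Unsatisfiable — no assignment works.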